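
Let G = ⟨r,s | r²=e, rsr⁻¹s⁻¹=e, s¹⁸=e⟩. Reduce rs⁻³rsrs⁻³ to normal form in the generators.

Multiply left to right, reducing at each step:
  r · s⁻³ = rs¹⁵
  (rs¹⁵) · r = s¹⁵
  (s¹⁵) · s = s¹⁶
  (s¹⁶) · r = rs¹⁶
  (rs¹⁶) · s⁻³ = rs¹³

Answer: rs¹³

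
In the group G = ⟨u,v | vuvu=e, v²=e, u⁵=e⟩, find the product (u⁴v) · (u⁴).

Compute (u⁴v) · (u⁴) by multiplying left to right and reducing via the relations at each step:
  (u⁴v) · u⁴ = v

Answer: v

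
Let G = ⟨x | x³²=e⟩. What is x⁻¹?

The order of x is 32 (smallest k with xᵏ = e), so x⁻¹ = x³¹ = x³¹.
Check: x · (x³¹) → x · x³¹ = e, giving e as required.

Answer: x³¹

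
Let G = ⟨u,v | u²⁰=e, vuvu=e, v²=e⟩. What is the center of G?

An element z ∈ Z(G) iff z commutes with every generator.
For example u¹⁰ is central: (u¹⁰)·u = u¹¹ = u·(u¹⁰); (u¹⁰)·v = u¹⁰v = v·(u¹⁰).
Whereas u ∉ Z(G) since u·v = uv ≠ u¹⁹v = v·u.
Checking each of the 40 elements this way gives Z(G) = {e, u¹⁰}, of order 2.

Answer: {e, u¹⁰}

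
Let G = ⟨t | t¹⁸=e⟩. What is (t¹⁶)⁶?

Compute successive powers of (t¹⁶), reducing at each step:
  (t¹⁶)²: (t¹⁶) · t¹⁶ = t¹⁴
  (t¹⁶)³: (t¹⁴) · t¹⁶ = t¹²
  (t¹⁶)⁴: (t¹²) · t¹⁶ = t¹⁰
  (t¹⁶)⁵: (t¹⁰) · t¹⁶ = t⁸
  (t¹⁶)⁶: (t⁸) · t¹⁶ = t⁶

Answer: t⁶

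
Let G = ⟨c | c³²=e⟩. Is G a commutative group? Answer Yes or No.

G has a single generator, so G is cyclic and hence abelian.

Answer: Yes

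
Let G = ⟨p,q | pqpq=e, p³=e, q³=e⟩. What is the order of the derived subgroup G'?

G' = [G, G] is generated by all commutators. The generator-pair commutators are: [p, q] = pq²p.
The subgroup they normally generate is {e, pq, p²q², pq²p}, of order 4.
Check: |G/G'| = 12/4 = 3 is the order of the abelianisation.

Answer: 4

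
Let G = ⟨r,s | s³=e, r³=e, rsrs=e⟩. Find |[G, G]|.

G' = [G, G] is generated by all commutators. The generator-pair commutators are: [r, s] = rs²r.
The subgroup they normally generate is {e, rs, r²s², rs²r}, of order 4.
Check: |G/G'| = 12/4 = 3 is the order of the abelianisation.

Answer: 4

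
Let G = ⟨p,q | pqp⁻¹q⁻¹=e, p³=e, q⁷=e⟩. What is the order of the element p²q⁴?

Compute successive powers until reaching e:
  (p²q⁴)¹ = p²q⁴, (p²q⁴)² = pq, (p²q⁴)³ = q⁵, (p²q⁴)⁴ = p²q², (p²q⁴)⁵ = pq⁶, (p²q⁴)⁶ = q³, (p²q⁴)⁷ = p², (p²q⁴)⁸ = pq⁴, (p²q⁴)⁹ = q, (p²q⁴)¹⁰ = p²q⁵, (p²q⁴)¹¹ = pq², (p²q⁴)¹² = q⁶, (p²q⁴)¹³ = p²q³, (p²q⁴)¹⁴ = p, (p²q⁴)¹⁵ = q⁴, (p²q⁴)¹⁶ = p²q, (p²q⁴)¹⁷ = pq⁵, (p²q⁴)¹⁸ = q², (p²q⁴)¹⁹ = p²q⁶, (p²q⁴)²⁰ = pq³, (p²q⁴)²¹ = e.
The smallest positive k with (p²q⁴)ᵏ = e is 21.

Answer: 21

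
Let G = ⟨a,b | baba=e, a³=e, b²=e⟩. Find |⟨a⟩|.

|⟨a⟩| equals the order of a. Compute successive powers until reaching e:
  a¹ = a, a² = a², a³ = e.
The smallest positive k with aᵏ = e is 3, so |⟨a⟩| = 3.

Answer: 3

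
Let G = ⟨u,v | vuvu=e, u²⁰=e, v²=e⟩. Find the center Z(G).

An element z ∈ Z(G) iff z commutes with every generator.
For example u¹⁰ is central: (u¹⁰)·u = u¹¹ = u·(u¹⁰); (u¹⁰)·v = u¹⁰v = v·(u¹⁰).
Whereas u ∉ Z(G) since u·v = uv ≠ u¹⁹v = v·u.
Checking each of the 40 elements this way gives Z(G) = {e, u¹⁰}, of order 2.

Answer: {e, u¹⁰}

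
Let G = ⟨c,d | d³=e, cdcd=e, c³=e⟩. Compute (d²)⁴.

Compute successive powers of (d²), reducing at each step:
  (d²)²: (d²) · d² = d
  (d²)³: d · d² = e
  (d²)⁴: e · d² = d²

Answer: d²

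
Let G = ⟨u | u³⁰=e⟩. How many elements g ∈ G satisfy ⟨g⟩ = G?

G is cyclic of order 30. An element generates G iff its order is 30, and a cyclic group of order 30 has exactly φ(30) = 8 such elements.

Answer: 8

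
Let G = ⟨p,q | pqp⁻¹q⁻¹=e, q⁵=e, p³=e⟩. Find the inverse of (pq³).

The order of (pq³) is 15 (smallest k with (pq³)ᵏ = e), so (pq³)⁻¹ = (pq³)¹⁴ = p²q².
Check: (pq³) · (p²q²) → (pq³) · p² = q³;   (q³) · q² = e, giving e as required.

Answer: p²q²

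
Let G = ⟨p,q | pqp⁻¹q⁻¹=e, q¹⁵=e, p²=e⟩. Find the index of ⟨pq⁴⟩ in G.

First find ord(pq⁴) by computing successive powers:
  (pq⁴)¹ = pq⁴, (pq⁴)² = q⁸, (pq⁴)³ = pq¹², (pq⁴)⁴ = q, (pq⁴)⁵ = pq⁵, (pq⁴)⁶ = q⁹, (pq⁴)⁷ = pq¹³, (pq⁴)⁸ = q², (pq⁴)⁹ = pq⁶, (pq⁴)¹⁰ = q¹⁰, (pq⁴)¹¹ = pq¹⁴, (pq⁴)¹² = q³, (pq⁴)¹³ = pq⁷, (pq⁴)¹⁴ = q¹¹, (pq⁴)¹⁵ = p, (pq⁴)¹⁶ = q⁴, (pq⁴)¹⁷ = pq⁸, (pq⁴)¹⁸ = q¹², (pq⁴)¹⁹ = pq, (pq⁴)²⁰ = q⁵, (pq⁴)²¹ = pq⁹, (pq⁴)²² = q¹³, (pq⁴)²³ = pq², (pq⁴)²⁴ = q⁶, (pq⁴)²⁵ = pq¹⁰, (pq⁴)²⁶ = q¹⁴, (pq⁴)²⁷ = pq³, (pq⁴)²⁸ = q⁷, (pq⁴)²⁹ = pq¹¹, (pq⁴)³⁰ = e.
So |⟨pq⁴⟩| = ord(pq⁴) = 30. With |G| = 30, by Lagrange [G : ⟨pq⁴⟩] = 30/30 = 1.

Answer: 1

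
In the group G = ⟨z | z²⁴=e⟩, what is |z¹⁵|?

Compute successive powers until reaching e:
  (z¹⁵)¹ = z¹⁵, (z¹⁵)² = z⁶, (z¹⁵)³ = z²¹, (z¹⁵)⁴ = z¹², (z¹⁵)⁵ = z³, (z¹⁵)⁶ = z¹⁸, (z¹⁵)⁷ = z⁹, (z¹⁵)⁸ = e.
The smallest positive k with (z¹⁵)ᵏ = e is 8.

Answer: 8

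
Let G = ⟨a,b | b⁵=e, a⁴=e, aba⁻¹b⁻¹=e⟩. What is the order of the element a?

Compute successive powers until reaching e:
  a¹ = a, a² = a², a³ = a³, a⁴ = e.
The smallest positive k with aᵏ = e is 4.

Answer: 4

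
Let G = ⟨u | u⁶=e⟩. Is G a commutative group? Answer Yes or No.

G has a single generator, so G is cyclic and hence abelian.

Answer: Yes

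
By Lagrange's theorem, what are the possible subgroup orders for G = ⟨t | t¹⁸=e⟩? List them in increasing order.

|G| = 18 = 2 · 3². By Lagrange's theorem the order of any subgroup divides 18; the divisors of 18 are 1, 2, 3, 6, 9, 18.

Answer: 1, 2, 3, 6, 9, 18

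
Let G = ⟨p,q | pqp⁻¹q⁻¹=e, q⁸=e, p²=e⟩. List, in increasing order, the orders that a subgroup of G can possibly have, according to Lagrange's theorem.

|G| = 16 = 2⁴. By Lagrange's theorem the order of any subgroup divides 16; the divisors of 16 are 1, 2, 4, 8, 16.

Answer: 1, 2, 4, 8, 16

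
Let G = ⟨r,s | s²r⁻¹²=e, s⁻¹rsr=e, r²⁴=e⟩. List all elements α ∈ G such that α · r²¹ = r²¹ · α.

⟨r²¹⟩ ⊆ C_G(r²¹) since powers of r²¹ commute with r²¹; so |C_G(r²¹)| ≥ |⟨r²¹⟩| = 8.
By orbit–stabilizer, |C_G(r²¹)| = |G| / |conj. class of r²¹| = 48 / 2 = 24.
The 24 elements commuting with r²¹ are {e, r, r², r³, r⁴, r⁵, r⁶, r⁷, r⁸, r⁹, r¹⁰, r¹¹, r¹², r¹³, r¹⁴, r¹⁵, r¹⁶, r¹⁷, r¹⁸, r¹⁹, r²⁰, r²¹, r²², r²³}.

Answer: {e, r, r², r³, r⁴, r⁵, r⁶, r⁷, r⁸, r⁹, r¹⁰, r¹¹, r¹², r¹³, r¹⁴, r¹⁵, r¹⁶, r¹⁷, r¹⁸, r¹⁹, r²⁰, r²¹, r²², r²³}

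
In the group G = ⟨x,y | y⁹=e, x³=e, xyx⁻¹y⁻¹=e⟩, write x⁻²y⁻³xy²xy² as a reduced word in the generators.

Multiply left to right, reducing at each step:
  x · y⁻³ = xy⁶
  (xy⁶) · x = x²y⁶
  (x²y⁶) · y² = x²y⁸
  (x²y⁸) · x = y⁸
  (y⁸) · y² = y

Answer: y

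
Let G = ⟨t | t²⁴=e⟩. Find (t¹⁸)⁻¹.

The order of (t¹⁸) is 4 (smallest k with (t¹⁸)ᵏ = e), so (t¹⁸)⁻¹ = (t¹⁸)³ = t⁶.
Check: (t¹⁸) · (t⁶) → (t¹⁸) · t⁶ = e, giving e as required.

Answer: t⁶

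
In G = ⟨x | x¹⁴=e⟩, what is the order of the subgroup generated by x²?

|⟨x²⟩| equals the order of x². Compute successive powers until reaching e:
  (x²)¹ = x², (x²)² = x⁴, (x²)³ = x⁶, (x²)⁴ = x⁸, (x²)⁵ = x¹⁰, (x²)⁶ = x¹², (x²)⁷ = e.
The smallest positive k with (x²)ᵏ = e is 7, so |⟨x²⟩| = 7.

Answer: 7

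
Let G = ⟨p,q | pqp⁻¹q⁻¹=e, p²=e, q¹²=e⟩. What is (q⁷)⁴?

Compute successive powers of (q⁷), reducing at each step:
  (q⁷)²: (q⁷) · q⁷ = q²
  (q⁷)³: (q²) · q⁷ = q⁹
  (q⁷)⁴: (q⁹) · q⁷ = q⁴

Answer: q⁴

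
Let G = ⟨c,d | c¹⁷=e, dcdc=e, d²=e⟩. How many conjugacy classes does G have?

The conjugacy classes (representative and size) are:
  [e] (size 1), [c¹⁶] (size 2), [c²] (size 2), [c³] (size 2), [c¹³] (size 2), [c¹²] (size 2), [c⁶] (size 2), [c¹⁰] (size 2), [c⁹] (size 2), [c⁷d] (size 17).
Class equation: 1 + 2 + 2 + 2 + 2 + 2 + 2 + 2 + 2 + 17 = 34 = |G|. So G has 10 conjugacy classes.

Answer: 10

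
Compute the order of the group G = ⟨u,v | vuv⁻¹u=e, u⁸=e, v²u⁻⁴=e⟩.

Enumerate words in the generators, reducing via the relations: the distinct elements are
  {e, u, v, uv, u², u³, u⁴, u⁵, u⁶, u⁷, u²v, u³v, v⁻¹, uv⁻¹, u²v⁻¹, u³v⁻¹}.
No further products give new elements, so |G| = 16.

Answer: 16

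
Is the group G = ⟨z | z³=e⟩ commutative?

G has a single generator, so G is cyclic and hence abelian.

Answer: Yes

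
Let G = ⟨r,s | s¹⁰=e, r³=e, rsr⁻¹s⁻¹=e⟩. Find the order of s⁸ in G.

Compute successive powers until reaching e:
  (s⁸)¹ = s⁸, (s⁸)² = s⁶, (s⁸)³ = s⁴, (s⁸)⁴ = s², (s⁸)⁵ = e.
The smallest positive k with (s⁸)ᵏ = e is 5.

Answer: 5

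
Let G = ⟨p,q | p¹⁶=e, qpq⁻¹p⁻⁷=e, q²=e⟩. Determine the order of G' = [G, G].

G' = [G, G] is generated by all commutators. The generator-pair commutators are: [p, q] = p¹⁰.
The subgroup they normally generate is {e, p², p⁴, p⁶, p⁸, p¹⁰, p¹², p¹⁴}, of order 8.
Check: |G/G'| = 32/8 = 4 is the order of the abelianisation.

Answer: 8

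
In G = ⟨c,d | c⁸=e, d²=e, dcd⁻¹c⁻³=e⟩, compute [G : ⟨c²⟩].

First find ord(c²) by computing successive powers:
  (c²)¹ = c², (c²)² = c⁴, (c²)³ = c⁶, (c²)⁴ = e.
So |⟨c²⟩| = ord(c²) = 4. With |G| = 16, by Lagrange [G : ⟨c²⟩] = 16/4 = 4.

Answer: 4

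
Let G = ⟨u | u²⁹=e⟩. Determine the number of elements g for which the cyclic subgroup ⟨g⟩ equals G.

G is cyclic of order 29. An element generates G iff its order is 29, and a cyclic group of order 29 has exactly φ(29) = 28 such elements.

Answer: 28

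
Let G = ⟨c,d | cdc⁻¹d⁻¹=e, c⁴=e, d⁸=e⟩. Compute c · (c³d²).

Compute c · (c³d²) by multiplying left to right and reducing via the relations at each step:
  c · c³ = e
  e · d² = d²

Answer: d²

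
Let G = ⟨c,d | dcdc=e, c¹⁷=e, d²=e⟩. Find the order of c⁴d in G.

Compute successive powers until reaching e:
  (c⁴d)¹ = c⁴d, (c⁴d)² = e.
The smallest positive k with (c⁴d)ᵏ = e is 2.

Answer: 2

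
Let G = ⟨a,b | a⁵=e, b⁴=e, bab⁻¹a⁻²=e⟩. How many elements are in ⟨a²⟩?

|⟨a²⟩| equals the order of a². Compute successive powers until reaching e:
  (a²)¹ = a², (a²)² = a⁴, (a²)³ = a, (a²)⁴ = a³, (a²)⁵ = e.
The smallest positive k with (a²)ᵏ = e is 5, so |⟨a²⟩| = 5.

Answer: 5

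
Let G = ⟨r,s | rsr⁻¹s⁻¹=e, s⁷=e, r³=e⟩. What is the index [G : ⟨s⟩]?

First find ord(s) by computing successive powers:
  s¹ = s, s² = s², s³ = s³, s⁴ = s⁴, s⁵ = s⁵, s⁶ = s⁶, s⁷ = e.
So |⟨s⟩| = ord(s) = 7. With |G| = 21, by Lagrange [G : ⟨s⟩] = 21/7 = 3.

Answer: 3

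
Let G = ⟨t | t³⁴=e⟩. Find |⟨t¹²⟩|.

|⟨t¹²⟩| equals the order of t¹². Compute successive powers until reaching e:
  (t¹²)¹ = t¹², (t¹²)² = t²⁴, (t¹²)³ = t², (t¹²)⁴ = t¹⁴, (t¹²)⁵ = t²⁶, (t¹²)⁶ = t⁴, (t¹²)⁷ = t¹⁶, (t¹²)⁸ = t²⁸, (t¹²)⁹ = t⁶, (t¹²)¹⁰ = t¹⁸, (t¹²)¹¹ = t³⁰, (t¹²)¹² = t⁸, (t¹²)¹³ = t²⁰, (t¹²)¹⁴ = t³², (t¹²)¹⁵ = t¹⁰, (t¹²)¹⁶ = t²², (t¹²)¹⁷ = e.
The smallest positive k with (t¹²)ᵏ = e is 17, so |⟨t¹²⟩| = 17.

Answer: 17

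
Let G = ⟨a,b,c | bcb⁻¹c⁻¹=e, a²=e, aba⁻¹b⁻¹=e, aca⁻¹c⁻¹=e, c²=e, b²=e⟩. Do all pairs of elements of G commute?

Each pair of generators commutes: a·b = ab = b·a; a·c = ac = c·a; b·c = bc = c·b. Since the generators pairwise commute, every element of G commutes with every other, so G is abelian.

Answer: Yes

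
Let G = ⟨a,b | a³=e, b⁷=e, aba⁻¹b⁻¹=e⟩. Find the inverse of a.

The order of a is 3 (smallest k with aᵏ = e), so a⁻¹ = a² = a².
Check: a · (a²) → a · a² = e, giving e as required.

Answer: a²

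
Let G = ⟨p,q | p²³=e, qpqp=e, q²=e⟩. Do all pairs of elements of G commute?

p·q = pq but q·p = p²²q, so p·q ≠ q·p and G is not abelian.

Answer: No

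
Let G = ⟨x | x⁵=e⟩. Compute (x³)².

Compute successive powers of (x³), reducing at each step:
  (x³)²: (x³) · x³ = x

Answer: x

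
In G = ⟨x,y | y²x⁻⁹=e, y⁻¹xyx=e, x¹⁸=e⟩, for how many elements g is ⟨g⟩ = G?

⟨g⟩ = G would require ord(g) = |G| = 36, but the maximum element order in G is 18 < 36. So G is not cyclic and no single element generates it: the count is 0.

Answer: 0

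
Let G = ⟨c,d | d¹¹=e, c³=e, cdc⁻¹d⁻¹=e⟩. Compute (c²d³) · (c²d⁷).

Compute (c²d³) · (c²d⁷) by multiplying left to right and reducing via the relations at each step:
  (c²d³) · c² = cd³
  (cd³) · d⁷ = cd¹⁰

Answer: cd¹⁰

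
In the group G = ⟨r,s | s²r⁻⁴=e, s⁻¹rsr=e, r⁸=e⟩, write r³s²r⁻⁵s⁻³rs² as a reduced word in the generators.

Multiply left to right, reducing at each step:
  (r³) · s² = r⁷
  (r⁷) · r⁻⁵ = r²
  (r²) · s⁻³ = r²s
  (r²s) · r = rs
  (rs) · s² = rs⁻¹

Answer: rs⁻¹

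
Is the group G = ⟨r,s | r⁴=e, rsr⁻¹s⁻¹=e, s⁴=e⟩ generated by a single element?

|G| = 16, but the maximum element order in G is 4 < 16. No single element generates all of G, so G is not cyclic.

Answer: No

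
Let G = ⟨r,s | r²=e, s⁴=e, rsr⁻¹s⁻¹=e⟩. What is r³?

Compute successive powers of r, reducing at each step:
  r²: r · r = e
  r³: e · r = r

Answer: r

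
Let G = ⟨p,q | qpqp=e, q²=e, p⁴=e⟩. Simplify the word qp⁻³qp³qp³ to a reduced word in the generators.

Multiply left to right, reducing at each step:
  q · p⁻³ = p³q
  (p³q) · q = p³
  (p³) · p³ = p²
  (p²) · q = p²q
  (p²q) · p³ = p³q

Answer: p³q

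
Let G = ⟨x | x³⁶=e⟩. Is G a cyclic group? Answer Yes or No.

|G| = 36. The element x has order 36 (its powers give 36 distinct elements), so ⟨x⟩ = G and G is cyclic.

Answer: Yes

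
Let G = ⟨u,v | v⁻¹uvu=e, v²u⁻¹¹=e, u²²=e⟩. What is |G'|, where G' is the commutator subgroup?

G' = [G, G] is generated by all commutators. The generator-pair commutators are: [u, v] = u².
The subgroup they normally generate is {e, u², u⁴, u⁶, u⁸, u¹⁰, u¹², u¹⁴, u¹⁶, u¹⁸, u²⁰}, of order 11.
Check: |G/G'| = 44/11 = 4 is the order of the abelianisation.

Answer: 11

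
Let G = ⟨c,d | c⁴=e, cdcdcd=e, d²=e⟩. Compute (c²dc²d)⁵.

Compute successive powers of (c²dc²d), reducing at each step:
  (c²dc²d)²: (c²dc²d) · c² = dc²d;   (dc²d) · d = dc²;   (dc²) · c² = d;   d · d = e
  (c²dc²d)³: e · c² = c²;   (c²) · d = c²d;   (c²d) · c² = c²dc²;   (c²dc²) · d = c²dc²d
  (c²dc²d)⁴: (c²dc²d) · c² = dc²d;   (dc²d) · d = dc²;   (dc²) · c² = d;   d · d = e
  (c²dc²d)⁵: e · c² = c²;   (c²) · d = c²d;   (c²d) · c² = c²dc²;   (c²dc²) · d = c²dc²d

Answer: c²dc²d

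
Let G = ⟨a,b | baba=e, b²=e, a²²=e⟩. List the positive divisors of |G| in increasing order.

|G| = 44 = 2² · 11. By Lagrange's theorem the order of any subgroup divides 44; the divisors of 44 are 1, 2, 4, 11, 22, 44.

Answer: 1, 2, 4, 11, 22, 44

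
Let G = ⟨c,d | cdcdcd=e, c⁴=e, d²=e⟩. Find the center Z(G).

An element z ∈ Z(G) iff z commutes with every generator.
For example e is central: e·c = c = c·e; e·d = d = d·e.
Whereas c ∉ Z(G) since c·d = cd ≠ dc = d·c.
Checking each of the 24 elements this way gives Z(G) = {e}, of order 1.

Answer: {e}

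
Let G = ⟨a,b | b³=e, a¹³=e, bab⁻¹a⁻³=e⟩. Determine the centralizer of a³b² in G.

⟨a³b²⟩ ⊆ C_G(a³b²) since powers of a³b² commute with a³b²; so |C_G(a³b²)| ≥ |⟨a³b²⟩| = 3.
By orbit–stabilizer, |C_G(a³b²)| = |G| / |conj. class of a³b²| = 39 / 13 = 3.
The 3 elements commuting with a³b² are {e, a⁴b, a³b²}.

Answer: {e, a⁴b, a³b²}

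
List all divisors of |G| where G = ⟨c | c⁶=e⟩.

|G| = 6 = 2 · 3. By Lagrange's theorem the order of any subgroup divides 6; the divisors of 6 are 1, 2, 3, 6.

Answer: 1, 2, 3, 6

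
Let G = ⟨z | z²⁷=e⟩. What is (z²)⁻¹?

The order of (z²) is 27 (smallest k with (z²)ᵏ = e), so (z²)⁻¹ = (z²)²⁶ = z²⁵.
Check: (z²) · (z²⁵) → (z²) · z²⁵ = e, giving e as required.

Answer: z²⁵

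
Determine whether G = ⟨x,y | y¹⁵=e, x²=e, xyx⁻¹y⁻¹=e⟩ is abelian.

Each pair of generators commutes: x·y = xy = y·x. Since the generators pairwise commute, every element of G commutes with every other, so G is abelian.

Answer: Yes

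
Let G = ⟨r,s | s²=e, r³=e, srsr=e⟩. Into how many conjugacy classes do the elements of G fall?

The conjugacy classes (representative and size) are:
  [e] (size 1), [r] (size 2), [rs] (size 3).
Class equation: 1 + 2 + 3 = 6 = |G|. So G has 3 conjugacy classes.

Answer: 3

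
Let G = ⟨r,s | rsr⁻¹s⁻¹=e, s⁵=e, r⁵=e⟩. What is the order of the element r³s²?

Compute successive powers until reaching e:
  (r³s²)¹ = r³s², (r³s²)² = rs⁴, (r³s²)³ = r⁴s, (r³s²)⁴ = r²s³, (r³s²)⁵ = e.
The smallest positive k with (r³s²)ᵏ = e is 5.

Answer: 5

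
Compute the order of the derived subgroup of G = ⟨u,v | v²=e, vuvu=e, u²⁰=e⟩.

G' = [G, G] is generated by all commutators. The generator-pair commutators are: [u, v] = u².
The subgroup they normally generate is {e, u², u⁴, u⁶, u⁸, u¹⁰, u¹², u¹⁴, u¹⁶, u¹⁸}, of order 10.
Check: |G/G'| = 40/10 = 4 is the order of the abelianisation.

Answer: 10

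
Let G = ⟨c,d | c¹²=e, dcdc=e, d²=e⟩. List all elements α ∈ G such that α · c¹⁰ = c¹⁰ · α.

⟨c¹⁰⟩ ⊆ C_G(c¹⁰) since powers of c¹⁰ commute with c¹⁰; so |C_G(c¹⁰)| ≥ |⟨c¹⁰⟩| = 6.
By orbit–stabilizer, |C_G(c¹⁰)| = |G| / |conj. class of c¹⁰| = 24 / 2 = 12.
The 12 elements commuting with c¹⁰ are {e, c, c², c³, c⁴, c⁵, c⁶, c⁷, c⁸, c⁹, c¹⁰, c¹¹}.

Answer: {e, c, c², c³, c⁴, c⁵, c⁶, c⁷, c⁸, c⁹, c¹⁰, c¹¹}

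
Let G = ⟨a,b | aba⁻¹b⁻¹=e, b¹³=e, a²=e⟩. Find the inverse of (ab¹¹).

The order of (ab¹¹) is 26 (smallest k with (ab¹¹)ᵏ = e), so (ab¹¹)⁻¹ = (ab¹¹)²⁵ = ab².
Check: (ab¹¹) · (ab²) → (ab¹¹) · a = b¹¹;   (b¹¹) · b² = e, giving e as required.

Answer: ab²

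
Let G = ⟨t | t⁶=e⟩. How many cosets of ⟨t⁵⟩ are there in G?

First find ord(t⁵) by computing successive powers:
  (t⁵)¹ = t⁵, (t⁵)² = t⁴, (t⁵)³ = t³, (t⁵)⁴ = t², (t⁵)⁵ = t, (t⁵)⁶ = e.
So |⟨t⁵⟩| = ord(t⁵) = 6. With |G| = 6, by Lagrange [G : ⟨t⁵⟩] = 6/6 = 1.

Answer: 1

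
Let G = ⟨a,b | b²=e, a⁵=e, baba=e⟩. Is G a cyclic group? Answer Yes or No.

Every cyclic group is abelian. But a·b = ab while b·a = a⁴b, so a·b ≠ b·a and G is not abelian. Hence G is not cyclic.

Answer: No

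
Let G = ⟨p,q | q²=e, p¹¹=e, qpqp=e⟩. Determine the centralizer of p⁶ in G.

⟨p⁶⟩ ⊆ C_G(p⁶) since powers of p⁶ commute with p⁶; so |C_G(p⁶)| ≥ |⟨p⁶⟩| = 11.
By orbit–stabilizer, |C_G(p⁶)| = |G| / |conj. class of p⁶| = 22 / 2 = 11.
The 11 elements commuting with p⁶ are {e, p, p², p³, p⁴, p⁵, p⁶, p⁷, p⁸, p⁹, p¹⁰}.

Answer: {e, p, p², p³, p⁴, p⁵, p⁶, p⁷, p⁸, p⁹, p¹⁰}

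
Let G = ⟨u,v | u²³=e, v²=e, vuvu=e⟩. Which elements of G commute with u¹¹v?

⟨u¹¹v⟩ ⊆ C_G(u¹¹v) since powers of u¹¹v commute with u¹¹v; so |C_G(u¹¹v)| ≥ |⟨u¹¹v⟩| = 2.
By orbit–stabilizer, |C_G(u¹¹v)| = |G| / |conj. class of u¹¹v| = 46 / 23 = 2.
The 2 elements commuting with u¹¹v are {e, u¹¹v}.

Answer: {e, u¹¹v}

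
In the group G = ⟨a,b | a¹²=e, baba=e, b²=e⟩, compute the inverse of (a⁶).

The order of (a⁶) is 2 (smallest k with (a⁶)ᵏ = e), so (a⁶)⁻¹ = (a⁶)¹ = a⁶.
Check: (a⁶) · (a⁶) → (a⁶) · a⁶ = e, giving e as required.

Answer: a⁶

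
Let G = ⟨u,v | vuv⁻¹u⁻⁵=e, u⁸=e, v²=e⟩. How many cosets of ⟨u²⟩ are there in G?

First find ord(u²) by computing successive powers:
  (u²)¹ = u², (u²)² = u⁴, (u²)³ = u⁶, (u²)⁴ = e.
So |⟨u²⟩| = ord(u²) = 4. With |G| = 16, by Lagrange [G : ⟨u²⟩] = 16/4 = 4.

Answer: 4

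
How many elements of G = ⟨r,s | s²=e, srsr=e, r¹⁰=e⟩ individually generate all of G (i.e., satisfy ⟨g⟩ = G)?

⟨g⟩ = G would require ord(g) = |G| = 20, but the maximum element order in G is 10 < 20. So G is not cyclic and no single element generates it: the count is 0.

Answer: 0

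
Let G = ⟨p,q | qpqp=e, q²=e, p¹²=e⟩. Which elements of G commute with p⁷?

⟨p⁷⟩ ⊆ C_G(p⁷) since powers of p⁷ commute with p⁷; so |C_G(p⁷)| ≥ |⟨p⁷⟩| = 12.
By orbit–stabilizer, |C_G(p⁷)| = |G| / |conj. class of p⁷| = 24 / 2 = 12.
The 12 elements commuting with p⁷ are {e, p, p², p³, p⁴, p⁵, p⁶, p⁷, p⁸, p⁹, p¹⁰, p¹¹}.

Answer: {e, p, p², p³, p⁴, p⁵, p⁶, p⁷, p⁸, p⁹, p¹⁰, p¹¹}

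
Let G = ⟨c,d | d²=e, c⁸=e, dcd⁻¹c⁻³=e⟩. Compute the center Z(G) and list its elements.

An element z ∈ Z(G) iff z commutes with every generator.
For example c⁴ is central: (c⁴)·c = c⁵ = c·(c⁴); (c⁴)·d = c⁴d = d·(c⁴).
Whereas c ∉ Z(G) since c·d = cd ≠ c³d = d·c.
Checking each of the 16 elements this way gives Z(G) = {e, c⁴}, of order 2.

Answer: {e, c⁴}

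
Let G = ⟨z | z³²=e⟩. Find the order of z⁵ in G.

Compute successive powers until reaching e:
  (z⁵)¹ = z⁵, (z⁵)² = z¹⁰, (z⁵)³ = z¹⁵, (z⁵)⁴ = z²⁰, (z⁵)⁵ = z²⁵, (z⁵)⁶ = z³⁰, (z⁵)⁷ = z³, (z⁵)⁸ = z⁸, (z⁵)⁹ = z¹³, (z⁵)¹⁰ = z¹⁸, (z⁵)¹¹ = z²³, (z⁵)¹² = z²⁸, (z⁵)¹³ = z, (z⁵)¹⁴ = z⁶, (z⁵)¹⁵ = z¹¹, (z⁵)¹⁶ = z¹⁶, (z⁵)¹⁷ = z²¹, (z⁵)¹⁸ = z²⁶, (z⁵)¹⁹ = z³¹, (z⁵)²⁰ = z⁴, (z⁵)²¹ = z⁹, (z⁵)²² = z¹⁴, (z⁵)²³ = z¹⁹, (z⁵)²⁴ = z²⁴, (z⁵)²⁵ = z²⁹, (z⁵)²⁶ = z², (z⁵)²⁷ = z⁷, (z⁵)²⁸ = z¹², (z⁵)²⁹ = z¹⁷, (z⁵)³⁰ = z²², (z⁵)³¹ = z²⁷, (z⁵)³² = e.
The smallest positive k with (z⁵)ᵏ = e is 32.

Answer: 32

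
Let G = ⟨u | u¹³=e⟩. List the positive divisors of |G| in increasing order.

|G| = 13 = 13. By Lagrange's theorem the order of any subgroup divides 13; the divisors of 13 are 1, 13.

Answer: 1, 13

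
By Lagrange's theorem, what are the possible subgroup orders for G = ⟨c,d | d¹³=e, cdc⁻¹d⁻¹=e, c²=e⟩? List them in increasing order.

|G| = 26 = 2 · 13. By Lagrange's theorem the order of any subgroup divides 26; the divisors of 26 are 1, 2, 13, 26.

Answer: 1, 2, 13, 26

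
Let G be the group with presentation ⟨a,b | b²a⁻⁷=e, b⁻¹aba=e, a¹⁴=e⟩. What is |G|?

Enumerate words in the generators, reducing via the relations: the distinct elements are
  {a, b, e, ab, a², a³, a⁴, a⁵, a⁶, a⁷, a⁸, a⁹, a²b, a³b, a¹², a¹³, a¹¹, a¹⁰, a⁴b, a⁵b, a⁶b, b⁻¹, ab⁻¹, a²b⁻¹, a³b⁻¹, a⁴b⁻¹, a⁵b⁻¹, a⁶b⁻¹}.
No further products give new elements, so |G| = 28.

Answer: 28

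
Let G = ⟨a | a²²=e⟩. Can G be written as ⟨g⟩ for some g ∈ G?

|G| = 22. The element a has order 22 (its powers give 22 distinct elements), so ⟨a⟩ = G and G is cyclic.

Answer: Yes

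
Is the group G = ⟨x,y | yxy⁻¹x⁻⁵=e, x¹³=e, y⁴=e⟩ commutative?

x·y = xy but y·x = x⁵y, so x·y ≠ y·x and G is not abelian.

Answer: No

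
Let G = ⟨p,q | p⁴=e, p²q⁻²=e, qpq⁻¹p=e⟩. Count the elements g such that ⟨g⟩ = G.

⟨g⟩ = G would require ord(g) = |G| = 8, but the maximum element order in G is 4 < 8. So G is not cyclic and no single element generates it: the count is 0.

Answer: 0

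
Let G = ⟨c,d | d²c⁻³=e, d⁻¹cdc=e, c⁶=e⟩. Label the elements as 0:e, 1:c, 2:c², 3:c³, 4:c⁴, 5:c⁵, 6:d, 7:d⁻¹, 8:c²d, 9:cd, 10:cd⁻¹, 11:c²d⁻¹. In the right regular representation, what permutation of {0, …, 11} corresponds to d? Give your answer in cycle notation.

(0 6 3 7)(1 9 4 10)(2 8 5 11)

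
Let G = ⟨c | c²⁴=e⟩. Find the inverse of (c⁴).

The order of (c⁴) is 6 (smallest k with (c⁴)ᵏ = e), so (c⁴)⁻¹ = (c⁴)⁵ = c²⁰.
Check: (c⁴) · (c²⁰) → (c⁴) · c²⁰ = e, giving e as required.

Answer: c²⁰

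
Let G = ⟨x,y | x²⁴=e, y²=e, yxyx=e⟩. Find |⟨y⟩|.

|⟨y⟩| equals the order of y. Compute successive powers until reaching e:
  y¹ = y, y² = e.
The smallest positive k with yᵏ = e is 2, so |⟨y⟩| = 2.

Answer: 2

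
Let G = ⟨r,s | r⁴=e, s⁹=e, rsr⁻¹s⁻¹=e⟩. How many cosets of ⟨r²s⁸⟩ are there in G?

First find ord(r²s⁸) by computing successive powers:
  (r²s⁸)¹ = r²s⁸, (r²s⁸)² = s⁷, (r²s⁸)³ = r²s⁶, (r²s⁸)⁴ = s⁵, (r²s⁸)⁵ = r²s⁴, (r²s⁸)⁶ = s³, (r²s⁸)⁷ = r²s², (r²s⁸)⁸ = s, (r²s⁸)⁹ = r², (r²s⁸)¹⁰ = s⁸, (r²s⁸)¹¹ = r²s⁷, (r²s⁸)¹² = s⁶, (r²s⁸)¹³ = r²s⁵, (r²s⁸)¹⁴ = s⁴, (r²s⁸)¹⁵ = r²s³, (r²s⁸)¹⁶ = s², (r²s⁸)¹⁷ = r²s, (r²s⁸)¹⁸ = e.
So |⟨r²s⁸⟩| = ord(r²s⁸) = 18. With |G| = 36, by Lagrange [G : ⟨r²s⁸⟩] = 36/18 = 2.

Answer: 2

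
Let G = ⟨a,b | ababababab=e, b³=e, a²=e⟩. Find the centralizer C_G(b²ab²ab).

⟨b²ab²ab⟩ ⊆ C_G(b²ab²ab) since powers of b²ab²ab commute with b²ab²ab; so |C_G(b²ab²ab)| ≥ |⟨b²ab²ab⟩| = 3.
By orbit–stabilizer, |C_G(b²ab²ab)| = |G| / |conj. class of b²ab²ab| = 60 / 20 = 3.
The 3 elements commuting with b²ab²ab are {e, b²abab, b²ab²ab}.

Answer: {e, b²abab, b²ab²ab}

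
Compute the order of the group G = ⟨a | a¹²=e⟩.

G is generated by a single element, so G is cyclic. The relator gives a¹² = e and no smaller power is forced to be e, so the 12 powers {a, e, a², a³, a⁴, a⁵, a⁶, a⁷, a⁸, a⁹, a¹¹, a¹⁰} are distinct. Hence |G| = 12.

Answer: 12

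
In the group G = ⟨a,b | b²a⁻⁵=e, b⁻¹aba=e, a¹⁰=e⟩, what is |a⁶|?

Compute successive powers until reaching e:
  (a⁶)¹ = a⁶, (a⁶)² = a², (a⁶)³ = a⁸, (a⁶)⁴ = a⁴, (a⁶)⁵ = e.
The smallest positive k with (a⁶)ᵏ = e is 5.

Answer: 5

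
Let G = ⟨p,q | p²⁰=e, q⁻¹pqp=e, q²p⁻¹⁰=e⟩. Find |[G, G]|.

G' = [G, G] is generated by all commutators. The generator-pair commutators are: [p, q] = p².
The subgroup they normally generate is {e, p², p⁴, p⁶, p⁸, p¹⁰, p¹², p¹⁴, p¹⁶, p¹⁸}, of order 10.
Check: |G/G'| = 40/10 = 4 is the order of the abelianisation.

Answer: 10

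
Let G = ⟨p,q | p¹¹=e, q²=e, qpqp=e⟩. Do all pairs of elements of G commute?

p·q = pq but q·p = p¹⁰q, so p·q ≠ q·p and G is not abelian.

Answer: No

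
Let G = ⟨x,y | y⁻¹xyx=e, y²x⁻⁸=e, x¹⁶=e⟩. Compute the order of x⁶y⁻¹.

Compute successive powers until reaching e:
  (x⁶y⁻¹)¹ = x⁶y⁻¹, (x⁶y⁻¹)² = x⁸, (x⁶y⁻¹)³ = x⁶y, (x⁶y⁻¹)⁴ = e.
The smallest positive k with (x⁶y⁻¹)ᵏ = e is 4.

Answer: 4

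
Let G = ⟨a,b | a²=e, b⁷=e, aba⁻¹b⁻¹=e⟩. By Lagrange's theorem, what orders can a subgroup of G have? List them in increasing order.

|G| = 14 = 2 · 7. By Lagrange's theorem the order of any subgroup divides 14; the divisors of 14 are 1, 2, 7, 14.

Answer: 1, 2, 7, 14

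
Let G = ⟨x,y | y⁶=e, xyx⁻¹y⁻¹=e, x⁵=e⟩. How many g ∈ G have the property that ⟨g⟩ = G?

G is cyclic of order 30. An element generates G iff its order is 30, and a cyclic group of order 30 has exactly φ(30) = 8 such elements.

Answer: 8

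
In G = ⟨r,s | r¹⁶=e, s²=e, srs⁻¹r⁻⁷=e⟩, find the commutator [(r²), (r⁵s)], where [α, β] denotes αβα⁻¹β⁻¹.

[(r²), (r⁵s)] = (r²)·(r⁵s)·(r²)⁻¹·(r⁵s)⁻¹.
  (r²) · (r⁵s) = r⁷s
  (r⁷s) · (r¹⁴) = r⁹s
  (r⁹s) · (r¹³s) = r⁴

Answer: r⁴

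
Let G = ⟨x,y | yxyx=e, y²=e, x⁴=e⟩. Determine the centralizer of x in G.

⟨x⟩ ⊆ C_G(x) since powers of x commute with x; so |C_G(x)| ≥ |⟨x⟩| = 4.
By orbit–stabilizer, |C_G(x)| = |G| / |conj. class of x| = 8 / 2 = 4.
The 4 elements commuting with x are {e, x, x², x³}.

Answer: {e, x, x², x³}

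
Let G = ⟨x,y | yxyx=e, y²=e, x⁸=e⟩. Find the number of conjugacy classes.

The conjugacy classes (representative and size) are:
  [e] (size 1), [x] (size 2), [x⁶] (size 2), [x³] (size 2), [x⁴] (size 1), [y] (size 4), [x⁵y] (size 4).
Class equation: 1 + 2 + 2 + 2 + 1 + 4 + 4 = 16 = |G|. So G has 7 conjugacy classes.

Answer: 7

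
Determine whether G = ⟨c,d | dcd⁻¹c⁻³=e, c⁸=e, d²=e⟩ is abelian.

c·d = cd but d·c = c³d, so c·d ≠ d·c and G is not abelian.

Answer: No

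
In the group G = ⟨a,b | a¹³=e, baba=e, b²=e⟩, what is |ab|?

Compute successive powers until reaching e:
  (ab)¹ = ab, (ab)² = e.
The smallest positive k with (ab)ᵏ = e is 2.

Answer: 2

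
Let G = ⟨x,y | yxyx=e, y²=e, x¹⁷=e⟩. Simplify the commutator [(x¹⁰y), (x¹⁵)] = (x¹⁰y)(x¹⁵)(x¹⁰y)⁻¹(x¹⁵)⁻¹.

[(x¹⁰y), (x¹⁵)] = (x¹⁰y)·(x¹⁵)·(x¹⁰y)⁻¹·(x¹⁵)⁻¹.
  (x¹⁰y) · (x¹⁵) = x¹²y
  (x¹²y) · (x¹⁰y) = x²
  (x²) · (x²) = x⁴

Answer: x⁴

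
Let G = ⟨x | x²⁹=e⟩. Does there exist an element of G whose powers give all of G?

|G| = 29. The element x has order 29 (its powers give 29 distinct elements), so ⟨x⟩ = G and G is cyclic.

Answer: Yes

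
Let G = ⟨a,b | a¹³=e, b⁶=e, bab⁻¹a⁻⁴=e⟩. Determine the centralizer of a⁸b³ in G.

⟨a⁸b³⟩ ⊆ C_G(a⁸b³) since powers of a⁸b³ commute with a⁸b³; so |C_G(a⁸b³)| ≥ |⟨a⁸b³⟩| = 2.
By orbit–stabilizer, |C_G(a⁸b³)| = |G| / |conj. class of a⁸b³| = 78 / 13 = 6.
The 6 elements commuting with a⁸b³ are {e, ab, a³b⁵, a⁵b², a⁷b⁴, a⁸b³}.

Answer: {e, ab, a³b⁵, a⁵b², a⁷b⁴, a⁸b³}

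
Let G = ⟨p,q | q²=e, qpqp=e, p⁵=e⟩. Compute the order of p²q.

Compute successive powers until reaching e:
  (p²q)¹ = p²q, (p²q)² = e.
The smallest positive k with (p²q)ᵏ = e is 2.

Answer: 2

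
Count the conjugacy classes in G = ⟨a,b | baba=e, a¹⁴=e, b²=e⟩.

The conjugacy classes (representative and size) are:
  [e] (size 1), [a¹³] (size 2), [a²] (size 2), [a³] (size 2), [a¹⁰] (size 2), [a⁵] (size 2), [a⁸] (size 2), [a⁷] (size 1), [a⁶b] (size 7), [a⁹b] (size 7).
Class equation: 1 + 2 + 2 + 2 + 2 + 2 + 2 + 1 + 7 + 7 = 28 = |G|. So G has 10 conjugacy classes.

Answer: 10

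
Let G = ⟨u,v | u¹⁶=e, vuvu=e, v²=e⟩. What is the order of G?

Enumerate words in the generators, reducing via the relations: the distinct elements are
  {e, u, v, uv, u², u³, u⁴, u⁵, u⁶, u⁷, u⁸, u⁹, u²v, u³v, u¹², u¹³, u¹¹, u¹⁰, u¹⁴, u¹⁵, u⁴v, u⁵v, u⁶v, u⁷v, u⁸v, u⁹v, u¹²v, u¹³v, u¹¹v, u¹⁰v, u¹⁴v, u¹⁵v}.
No further products give new elements, so |G| = 32.

Answer: 32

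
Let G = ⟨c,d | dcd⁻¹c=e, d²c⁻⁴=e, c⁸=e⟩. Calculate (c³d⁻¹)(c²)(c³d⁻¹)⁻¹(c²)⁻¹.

[(c³d⁻¹), (c²)] = (c³d⁻¹)·(c²)·(c³d⁻¹)⁻¹·(c²)⁻¹.
  (c³d⁻¹) · (c²) = cd⁻¹
  (cd⁻¹) · (c³d) = c⁶
  (c⁶) · (c⁶) = c⁴

Answer: c⁴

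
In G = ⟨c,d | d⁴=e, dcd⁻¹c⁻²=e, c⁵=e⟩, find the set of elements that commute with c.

⟨c⟩ ⊆ C_G(c) since powers of c commute with c; so |C_G(c)| ≥ |⟨c⟩| = 5.
By orbit–stabilizer, |C_G(c)| = |G| / |conj. class of c| = 20 / 4 = 5.
The 5 elements commuting with c are {e, c, c², c³, c⁴}.

Answer: {e, c, c², c³, c⁴}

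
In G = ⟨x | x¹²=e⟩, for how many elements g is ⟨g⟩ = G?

G is cyclic of order 12. An element generates G iff its order is 12, and a cyclic group of order 12 has exactly φ(12) = 4 such elements.

Answer: 4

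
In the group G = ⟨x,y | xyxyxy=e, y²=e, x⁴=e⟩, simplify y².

Compute successive powers of y, reducing at each step:
  y²: y · y = e

Answer: e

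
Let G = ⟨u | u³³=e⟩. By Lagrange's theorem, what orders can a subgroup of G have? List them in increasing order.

|G| = 33 = 3 · 11. By Lagrange's theorem the order of any subgroup divides 33; the divisors of 33 are 1, 3, 11, 33.

Answer: 1, 3, 11, 33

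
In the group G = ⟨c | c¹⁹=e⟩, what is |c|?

Compute successive powers until reaching e:
  c¹ = c, c² = c², c³ = c³, c⁴ = c⁴, c⁵ = c⁵, c⁶ = c⁶, c⁷ = c⁷, c⁸ = c⁸, c⁹ = c⁹, c¹⁰ = c¹⁰, c¹¹ = c¹¹, c¹² = c¹², c¹³ = c¹³, c¹⁴ = c¹⁴, c¹⁵ = c¹⁵, c¹⁶ = c¹⁶, c¹⁷ = c¹⁷, c¹⁸ = c¹⁸, c¹⁹ = e.
The smallest positive k with cᵏ = e is 19.

Answer: 19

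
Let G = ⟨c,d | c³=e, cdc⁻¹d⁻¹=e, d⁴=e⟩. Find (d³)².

Compute successive powers of (d³), reducing at each step:
  (d³)²: (d³) · d³ = d²

Answer: d²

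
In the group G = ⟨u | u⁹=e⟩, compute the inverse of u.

The order of u is 9 (smallest k with uᵏ = e), so u⁻¹ = u⁸ = u⁸.
Check: u · (u⁸) → u · u⁸ = e, giving e as required.

Answer: u⁸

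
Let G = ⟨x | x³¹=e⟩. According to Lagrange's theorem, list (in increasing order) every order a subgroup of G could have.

|G| = 31 = 31. By Lagrange's theorem the order of any subgroup divides 31; the divisors of 31 are 1, 31.

Answer: 1, 31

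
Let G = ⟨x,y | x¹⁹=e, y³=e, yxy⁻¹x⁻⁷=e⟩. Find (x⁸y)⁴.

Compute successive powers of (x⁸y), reducing at each step:
  (x⁸y)²: (x⁸y) · x⁸ = x⁷y;   (x⁷y) · y = x⁷y²
  (x⁸y)³: (x⁷y²) · x⁸ = y²;   (y²) · y = e
  (x⁸y)⁴: e · x⁸ = x⁸;   (x⁸) · y = x⁸y

Answer: x⁸y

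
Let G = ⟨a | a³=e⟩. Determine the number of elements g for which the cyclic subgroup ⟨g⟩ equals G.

G is cyclic of order 3. An element generates G iff its order is 3, and a cyclic group of order 3 has exactly φ(3) = 2 such elements.

Answer: 2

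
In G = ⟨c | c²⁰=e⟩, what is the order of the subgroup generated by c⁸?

|⟨c⁸⟩| equals the order of c⁸. Compute successive powers until reaching e:
  (c⁸)¹ = c⁸, (c⁸)² = c¹⁶, (c⁸)³ = c⁴, (c⁸)⁴ = c¹², (c⁸)⁵ = e.
The smallest positive k with (c⁸)ᵏ = e is 5, so |⟨c⁸⟩| = 5.

Answer: 5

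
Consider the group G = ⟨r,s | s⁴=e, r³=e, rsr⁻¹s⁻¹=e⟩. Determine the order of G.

Enumerate words in the generators, reducing via the relations: the distinct elements are
  {e, r, s, rs, r², s², s³, rs², rs³, r²s, r²s², r²s³}.
No further products give new elements, so |G| = 12.

Answer: 12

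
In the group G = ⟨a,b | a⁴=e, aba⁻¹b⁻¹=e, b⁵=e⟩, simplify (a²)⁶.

Compute successive powers of (a²), reducing at each step:
  (a²)²: (a²) · a² = e
  (a²)³: e · a² = a²
  (a²)⁴: (a²) · a² = e
  (a²)⁵: e · a² = a²
  (a²)⁶: (a²) · a² = e

Answer: e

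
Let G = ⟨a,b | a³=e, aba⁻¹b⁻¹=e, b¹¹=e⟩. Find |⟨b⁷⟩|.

|⟨b⁷⟩| equals the order of b⁷. Compute successive powers until reaching e:
  (b⁷)¹ = b⁷, (b⁷)² = b³, (b⁷)³ = b¹⁰, (b⁷)⁴ = b⁶, (b⁷)⁵ = b², (b⁷)⁶ = b⁹, (b⁷)⁷ = b⁵, (b⁷)⁸ = b, (b⁷)⁹ = b⁸, (b⁷)¹⁰ = b⁴, (b⁷)¹¹ = e.
The smallest positive k with (b⁷)ᵏ = e is 11, so |⟨b⁷⟩| = 11.

Answer: 11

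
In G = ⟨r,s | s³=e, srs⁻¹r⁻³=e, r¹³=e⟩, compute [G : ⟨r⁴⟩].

First find ord(r⁴) by computing successive powers:
  (r⁴)¹ = r⁴, (r⁴)² = r⁸, (r⁴)³ = r¹², (r⁴)⁴ = r³, (r⁴)⁵ = r⁷, (r⁴)⁶ = r¹¹, (r⁴)⁷ = r², (r⁴)⁸ = r⁶, (r⁴)⁹ = r¹⁰, (r⁴)¹⁰ = r, (r⁴)¹¹ = r⁵, (r⁴)¹² = r⁹, (r⁴)¹³ = e.
So |⟨r⁴⟩| = ord(r⁴) = 13. With |G| = 39, by Lagrange [G : ⟨r⁴⟩] = 39/13 = 3.

Answer: 3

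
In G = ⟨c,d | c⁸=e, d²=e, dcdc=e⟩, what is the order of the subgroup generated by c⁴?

|⟨c⁴⟩| equals the order of c⁴. Compute successive powers until reaching e:
  (c⁴)¹ = c⁴, (c⁴)² = e.
The smallest positive k with (c⁴)ᵏ = e is 2, so |⟨c⁴⟩| = 2.

Answer: 2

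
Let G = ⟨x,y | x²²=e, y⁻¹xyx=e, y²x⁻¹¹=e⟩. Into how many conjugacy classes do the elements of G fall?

The conjugacy classes (representative and size) are:
  [e] (size 1), [x²¹] (size 2), [x²] (size 2), [x³] (size 2), [x¹⁸] (size 2), [x¹⁷] (size 2), [x⁶] (size 2), [x⁷] (size 2), [x⁸] (size 2), [x¹³] (size 2), [x¹²] (size 2), [x¹¹] (size 1), [x¹⁰y] (size 11), [x⁷y] (size 11).
Class equation: 1 + 2 + 2 + 2 + 2 + 2 + 2 + 2 + 2 + 2 + 2 + 1 + 11 + 11 = 44 = |G|. So G has 14 conjugacy classes.

Answer: 14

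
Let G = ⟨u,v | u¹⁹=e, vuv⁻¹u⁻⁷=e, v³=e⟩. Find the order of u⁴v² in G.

Compute successive powers until reaching e:
  (u⁴v²)¹ = u⁴v², (u⁴v²)² = u¹⁰v, (u⁴v²)³ = e.
The smallest positive k with (u⁴v²)ᵏ = e is 3.

Answer: 3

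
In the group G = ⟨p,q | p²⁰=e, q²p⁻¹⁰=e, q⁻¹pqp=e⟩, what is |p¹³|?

Compute successive powers until reaching e:
  (p¹³)¹ = p¹³, (p¹³)² = p⁶, (p¹³)³ = p¹⁹, (p¹³)⁴ = p¹², (p¹³)⁵ = p⁵, (p¹³)⁶ = p¹⁸, (p¹³)⁷ = p¹¹, (p¹³)⁸ = p⁴, (p¹³)⁹ = p¹⁷, (p¹³)¹⁰ = p¹⁰, (p¹³)¹¹ = p³, (p¹³)¹² = p¹⁶, (p¹³)¹³ = p⁹, (p¹³)¹⁴ = p², (p¹³)¹⁵ = p¹⁵, (p¹³)¹⁶ = p⁸, (p¹³)¹⁷ = p, (p¹³)¹⁸ = p¹⁴, (p¹³)¹⁹ = p⁷, (p¹³)²⁰ = e.
The smallest positive k with (p¹³)ᵏ = e is 20.

Answer: 20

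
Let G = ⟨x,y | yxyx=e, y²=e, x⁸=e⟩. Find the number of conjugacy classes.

The conjugacy classes (representative and size) are:
  [e] (size 1), [x] (size 2), [x⁶] (size 2), [x³] (size 2), [x⁴] (size 1), [y] (size 4), [x⁵y] (size 4).
Class equation: 1 + 2 + 2 + 2 + 1 + 4 + 4 = 16 = |G|. So G has 7 conjugacy classes.

Answer: 7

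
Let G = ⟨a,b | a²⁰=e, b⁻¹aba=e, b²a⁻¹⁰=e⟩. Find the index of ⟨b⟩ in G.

First find ord(b) by computing successive powers:
  b¹ = b, b² = a¹⁰, b³ = b⁻¹, b⁴ = e.
So |⟨b⟩| = ord(b) = 4. With |G| = 40, by Lagrange [G : ⟨b⟩] = 40/4 = 10.

Answer: 10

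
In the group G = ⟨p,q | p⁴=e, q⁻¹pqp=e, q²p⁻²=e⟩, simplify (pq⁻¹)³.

Compute successive powers of (pq⁻¹), reducing at each step:
  (pq⁻¹)²: (pq⁻¹) · p = q⁻¹;   (q⁻¹) · q⁻¹ = p²
  (pq⁻¹)³: (p²) · p = p³;   (p³) · q⁻¹ = pq

Answer: pq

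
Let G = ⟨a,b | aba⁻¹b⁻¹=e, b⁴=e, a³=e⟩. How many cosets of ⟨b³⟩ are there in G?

First find ord(b³) by computing successive powers:
  (b³)¹ = b³, (b³)² = b², (b³)³ = b, (b³)⁴ = e.
So |⟨b³⟩| = ord(b³) = 4. With |G| = 12, by Lagrange [G : ⟨b³⟩] = 12/4 = 3.

Answer: 3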